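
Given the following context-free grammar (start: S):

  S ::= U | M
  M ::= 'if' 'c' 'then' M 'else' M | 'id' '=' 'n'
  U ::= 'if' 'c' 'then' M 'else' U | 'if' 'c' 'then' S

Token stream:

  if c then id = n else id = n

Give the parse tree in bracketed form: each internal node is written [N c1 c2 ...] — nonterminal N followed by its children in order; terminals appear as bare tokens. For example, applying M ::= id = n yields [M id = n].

[S [M if c then [M id = n] else [M id = n]]]

S
M
if c then M else M
if c then id = n else M
if c then id = n else id = n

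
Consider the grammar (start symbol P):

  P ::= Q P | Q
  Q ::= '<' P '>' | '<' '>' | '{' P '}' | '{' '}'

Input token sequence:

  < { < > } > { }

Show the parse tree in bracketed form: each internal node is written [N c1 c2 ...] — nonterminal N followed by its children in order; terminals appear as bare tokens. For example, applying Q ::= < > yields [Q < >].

[P [Q < [P [Q { [P [Q < >]] }]] >] [P [Q { }]]]

P
Q P
< P > P
< Q > P
< { P } > P
< { Q } > P
< { < > } > P
< { < > } > Q
< { < > } > { }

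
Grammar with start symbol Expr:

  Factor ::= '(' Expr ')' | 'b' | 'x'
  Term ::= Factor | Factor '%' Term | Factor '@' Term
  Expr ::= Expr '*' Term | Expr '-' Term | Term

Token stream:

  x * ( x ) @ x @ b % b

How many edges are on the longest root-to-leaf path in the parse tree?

6

[Expr [Expr [Term [Factor x]]] * [Term [Factor ( [Expr [Term [Factor x]]] )] @ [Term [Factor x] @ [Term [Factor b] % [Term [Factor b]]]]]]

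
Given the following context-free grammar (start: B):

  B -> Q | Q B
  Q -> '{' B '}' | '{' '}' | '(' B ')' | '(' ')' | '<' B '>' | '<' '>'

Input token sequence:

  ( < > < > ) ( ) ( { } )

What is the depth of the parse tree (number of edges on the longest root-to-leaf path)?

[B [Q ( [B [Q < >] [B [Q < >]]] )] [B [Q ( )] [B [Q ( [B [Q { }]] )]]]]

6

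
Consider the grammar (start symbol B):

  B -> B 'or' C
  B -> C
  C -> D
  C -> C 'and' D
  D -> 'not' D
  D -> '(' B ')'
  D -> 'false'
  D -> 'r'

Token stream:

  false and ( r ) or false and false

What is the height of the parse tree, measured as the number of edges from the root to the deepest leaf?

[B [B [C [C [D false]] and [D ( [B [C [D r]]] )]]] or [C [C [D false]] and [D false]]]

7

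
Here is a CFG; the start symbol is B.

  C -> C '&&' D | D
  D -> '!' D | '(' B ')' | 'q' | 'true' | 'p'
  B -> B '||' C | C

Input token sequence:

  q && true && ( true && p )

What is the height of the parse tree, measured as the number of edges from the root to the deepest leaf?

7

[B [C [C [C [D q]] && [D true]] && [D ( [B [C [C [D true]] && [D p]]] )]]]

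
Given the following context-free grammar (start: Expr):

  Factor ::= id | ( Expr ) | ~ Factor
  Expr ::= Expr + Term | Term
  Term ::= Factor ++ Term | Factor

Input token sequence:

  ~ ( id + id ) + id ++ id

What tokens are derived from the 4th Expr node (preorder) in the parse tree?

id

[Expr [Expr [Term [Factor ~ [Factor ( [Expr [Expr [Term [Factor id]]] + [Term [Factor id]]] )]]]] + [Term [Factor id] ++ [Term [Factor id]]]]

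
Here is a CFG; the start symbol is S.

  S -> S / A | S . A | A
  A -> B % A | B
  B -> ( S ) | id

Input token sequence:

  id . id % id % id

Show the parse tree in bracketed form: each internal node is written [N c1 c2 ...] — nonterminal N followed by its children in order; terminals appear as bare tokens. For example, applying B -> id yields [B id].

[S [S [A [B id]]] . [A [B id] % [A [B id] % [A [B id]]]]]

S
S . A
A . A
B . A
id . A
id . B % A
id . id % A
id . id % B % A
id . id % id % A
id . id % id % B
id . id % id % id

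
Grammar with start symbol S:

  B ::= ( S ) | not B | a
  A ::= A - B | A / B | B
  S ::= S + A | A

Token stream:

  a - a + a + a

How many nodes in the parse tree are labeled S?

3

[S [S [S [A [A [B a]] - [B a]]] + [A [B a]]] + [A [B a]]]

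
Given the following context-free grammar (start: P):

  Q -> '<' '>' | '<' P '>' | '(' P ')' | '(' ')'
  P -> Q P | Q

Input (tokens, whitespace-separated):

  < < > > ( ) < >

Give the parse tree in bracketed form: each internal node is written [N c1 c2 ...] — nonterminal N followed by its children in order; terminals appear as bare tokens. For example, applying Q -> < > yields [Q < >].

[P [Q < [P [Q < >]] >] [P [Q ( )] [P [Q < >]]]]

P
Q P
< P > P
< Q > P
< < > > P
< < > > Q P
< < > > ( ) P
< < > > ( ) Q
< < > > ( ) < >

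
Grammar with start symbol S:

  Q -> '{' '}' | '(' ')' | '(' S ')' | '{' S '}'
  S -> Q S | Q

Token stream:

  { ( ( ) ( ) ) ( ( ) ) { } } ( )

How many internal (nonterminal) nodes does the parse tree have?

16

[S [Q { [S [Q ( [S [Q ( )] [S [Q ( )]]] )] [S [Q ( [S [Q ( )]] )] [S [Q { }]]]] }] [S [Q ( )]]]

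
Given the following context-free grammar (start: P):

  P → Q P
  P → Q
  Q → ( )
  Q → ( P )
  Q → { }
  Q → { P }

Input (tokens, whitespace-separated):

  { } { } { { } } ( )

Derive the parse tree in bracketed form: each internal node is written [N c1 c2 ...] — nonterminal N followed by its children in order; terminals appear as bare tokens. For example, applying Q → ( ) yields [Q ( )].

[P [Q { }] [P [Q { }] [P [Q { [P [Q { }]] }] [P [Q ( )]]]]]

P
Q P
{ } P
{ } Q P
{ } { } P
{ } { } Q P
{ } { } { P } P
{ } { } { Q } P
{ } { } { { } } P
{ } { } { { } } Q
{ } { } { { } } ( )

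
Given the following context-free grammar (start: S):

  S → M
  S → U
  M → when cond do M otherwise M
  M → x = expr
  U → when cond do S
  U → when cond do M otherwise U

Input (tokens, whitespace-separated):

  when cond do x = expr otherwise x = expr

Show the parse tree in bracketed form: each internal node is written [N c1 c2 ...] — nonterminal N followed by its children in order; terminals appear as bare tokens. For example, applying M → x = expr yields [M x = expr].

S
M
when cond do M otherwise M
when cond do x = expr otherwise M
when cond do x = expr otherwise x = expr

[S [M when cond do [M x = expr] otherwise [M x = expr]]]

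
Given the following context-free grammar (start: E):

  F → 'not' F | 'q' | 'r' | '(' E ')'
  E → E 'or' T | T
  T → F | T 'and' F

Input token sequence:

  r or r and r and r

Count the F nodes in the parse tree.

[E [E [T [F r]]] or [T [T [T [F r]] and [F r]] and [F r]]]

4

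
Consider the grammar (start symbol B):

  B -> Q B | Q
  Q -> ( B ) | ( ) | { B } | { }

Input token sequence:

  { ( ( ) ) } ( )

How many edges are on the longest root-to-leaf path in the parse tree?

[B [Q { [B [Q ( [B [Q ( )]] )]] }] [B [Q ( )]]]

6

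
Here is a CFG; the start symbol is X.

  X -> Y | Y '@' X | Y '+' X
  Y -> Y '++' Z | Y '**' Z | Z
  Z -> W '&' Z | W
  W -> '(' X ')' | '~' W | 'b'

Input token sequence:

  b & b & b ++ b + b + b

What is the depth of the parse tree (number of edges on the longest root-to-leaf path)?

7

[X [Y [Y [Z [W b] & [Z [W b] & [Z [W b]]]]] ++ [Z [W b]]] + [X [Y [Z [W b]]] + [X [Y [Z [W b]]]]]]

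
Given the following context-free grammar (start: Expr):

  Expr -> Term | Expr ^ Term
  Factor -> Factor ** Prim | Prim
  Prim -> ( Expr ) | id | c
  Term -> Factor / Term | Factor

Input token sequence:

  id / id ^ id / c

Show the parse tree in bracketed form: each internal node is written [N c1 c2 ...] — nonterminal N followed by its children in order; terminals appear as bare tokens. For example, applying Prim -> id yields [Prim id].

Expr
Expr ^ Term
Term ^ Term
Factor / Term ^ Term
Prim / Term ^ Term
id / Term ^ Term
id / Factor ^ Term
id / Prim ^ Term
id / id ^ Term
id / id ^ Factor / Term
id / id ^ Prim / Term
id / id ^ id / Term
id / id ^ id / Factor
id / id ^ id / Prim
id / id ^ id / c

[Expr [Expr [Term [Factor [Prim id]] / [Term [Factor [Prim id]]]]] ^ [Term [Factor [Prim id]] / [Term [Factor [Prim c]]]]]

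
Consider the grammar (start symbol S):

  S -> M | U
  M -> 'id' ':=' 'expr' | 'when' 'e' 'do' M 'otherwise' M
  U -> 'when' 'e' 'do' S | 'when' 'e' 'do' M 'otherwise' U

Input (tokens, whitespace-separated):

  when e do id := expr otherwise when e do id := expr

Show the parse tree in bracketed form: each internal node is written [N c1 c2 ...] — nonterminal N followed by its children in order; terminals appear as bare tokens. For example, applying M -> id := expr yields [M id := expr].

[S [U when e do [M id := expr] otherwise [U when e do [S [M id := expr]]]]]

S
U
when e do M otherwise U
when e do id := expr otherwise U
when e do id := expr otherwise when e do S
when e do id := expr otherwise when e do M
when e do id := expr otherwise when e do id := expr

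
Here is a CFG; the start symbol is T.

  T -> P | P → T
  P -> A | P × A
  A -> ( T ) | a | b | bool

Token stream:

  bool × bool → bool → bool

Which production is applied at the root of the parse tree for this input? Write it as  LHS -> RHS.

[T [P [P [A bool]] × [A bool]] → [T [P [A bool]] → [T [P [A bool]]]]]

T -> P → T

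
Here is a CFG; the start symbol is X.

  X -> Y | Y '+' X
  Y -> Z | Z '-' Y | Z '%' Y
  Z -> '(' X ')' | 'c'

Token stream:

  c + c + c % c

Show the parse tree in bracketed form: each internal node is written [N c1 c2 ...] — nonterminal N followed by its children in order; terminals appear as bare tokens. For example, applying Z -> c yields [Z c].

[X [Y [Z c]] + [X [Y [Z c]] + [X [Y [Z c] % [Y [Z c]]]]]]

X
Y + X
Z + X
c + X
c + Y + X
c + Z + X
c + c + X
c + c + Y
c + c + Z % Y
c + c + c % Y
c + c + c % Z
c + c + c % c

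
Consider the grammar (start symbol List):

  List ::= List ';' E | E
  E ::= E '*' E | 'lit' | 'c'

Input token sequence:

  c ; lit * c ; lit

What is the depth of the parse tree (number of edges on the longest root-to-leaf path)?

[List [List [List [E c]] ; [E [E lit] * [E c]]] ; [E lit]]

4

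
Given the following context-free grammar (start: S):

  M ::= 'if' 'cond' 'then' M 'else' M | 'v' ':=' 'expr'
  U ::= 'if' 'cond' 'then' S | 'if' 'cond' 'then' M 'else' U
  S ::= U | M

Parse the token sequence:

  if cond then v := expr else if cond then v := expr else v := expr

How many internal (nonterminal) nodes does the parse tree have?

[S [M if cond then [M v := expr] else [M if cond then [M v := expr] else [M v := expr]]]]

6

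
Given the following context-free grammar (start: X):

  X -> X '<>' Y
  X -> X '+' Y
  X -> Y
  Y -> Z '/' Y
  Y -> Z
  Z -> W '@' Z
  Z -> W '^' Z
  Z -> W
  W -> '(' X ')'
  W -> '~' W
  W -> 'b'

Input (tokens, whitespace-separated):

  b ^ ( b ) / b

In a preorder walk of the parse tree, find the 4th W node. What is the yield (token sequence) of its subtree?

[X [Y [Z [W b] ^ [Z [W ( [X [Y [Z [W b]]]] )]]] / [Y [Z [W b]]]]]

b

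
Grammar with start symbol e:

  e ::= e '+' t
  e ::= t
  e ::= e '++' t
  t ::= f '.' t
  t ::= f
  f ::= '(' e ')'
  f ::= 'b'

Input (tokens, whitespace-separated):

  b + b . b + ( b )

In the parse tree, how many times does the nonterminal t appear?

[e [e [e [t [f b]]] + [t [f b] . [t [f b]]]] + [t [f ( [e [t [f b]]] )]]]

5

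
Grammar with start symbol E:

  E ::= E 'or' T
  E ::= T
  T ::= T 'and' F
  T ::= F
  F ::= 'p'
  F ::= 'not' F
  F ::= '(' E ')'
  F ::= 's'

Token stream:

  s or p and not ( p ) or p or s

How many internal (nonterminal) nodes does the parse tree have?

[E [E [E [E [T [F s]]] or [T [T [F p]] and [F not [F ( [E [T [F p]]] )]]]] or [T [F p]]] or [T [F s]]]

18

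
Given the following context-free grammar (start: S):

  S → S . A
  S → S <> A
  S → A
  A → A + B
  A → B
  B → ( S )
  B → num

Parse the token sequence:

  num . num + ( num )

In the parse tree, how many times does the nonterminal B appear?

[S [S [A [B num]]] . [A [A [B num]] + [B ( [S [A [B num]]] )]]]

4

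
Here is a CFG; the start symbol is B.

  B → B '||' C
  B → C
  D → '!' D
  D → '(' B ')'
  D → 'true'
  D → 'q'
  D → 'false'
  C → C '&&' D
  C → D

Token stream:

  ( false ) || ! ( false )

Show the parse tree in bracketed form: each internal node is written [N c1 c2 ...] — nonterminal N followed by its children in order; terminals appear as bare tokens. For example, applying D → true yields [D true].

[B [B [C [D ( [B [C [D false]]] )]]] || [C [D ! [D ( [B [C [D false]]] )]]]]

B
B || C
C || C
D || C
( B ) || C
( C ) || C
( D ) || C
( false ) || C
( false ) || D
( false ) || ! D
( false ) || ! ( B )
( false ) || ! ( C )
( false ) || ! ( D )
( false ) || ! ( false )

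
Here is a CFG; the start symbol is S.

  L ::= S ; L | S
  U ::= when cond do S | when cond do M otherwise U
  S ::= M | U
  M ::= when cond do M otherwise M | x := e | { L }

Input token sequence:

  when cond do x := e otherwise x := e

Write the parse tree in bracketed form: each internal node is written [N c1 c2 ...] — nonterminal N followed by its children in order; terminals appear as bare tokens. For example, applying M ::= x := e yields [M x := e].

[S [M when cond do [M x := e] otherwise [M x := e]]]

S
M
when cond do M otherwise M
when cond do x := e otherwise M
when cond do x := e otherwise x := e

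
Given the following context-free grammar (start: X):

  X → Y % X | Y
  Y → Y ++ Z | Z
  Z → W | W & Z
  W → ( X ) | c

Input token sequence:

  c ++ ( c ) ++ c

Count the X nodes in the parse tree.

[X [Y [Y [Y [Z [W c]]] ++ [Z [W ( [X [Y [Z [W c]]]] )]]] ++ [Z [W c]]]]

2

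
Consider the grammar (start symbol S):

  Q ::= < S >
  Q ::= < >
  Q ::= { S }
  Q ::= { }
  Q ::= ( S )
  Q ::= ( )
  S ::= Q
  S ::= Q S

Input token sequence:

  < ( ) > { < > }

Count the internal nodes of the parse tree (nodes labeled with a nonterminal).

8

[S [Q < [S [Q ( )]] >] [S [Q { [S [Q < >]] }]]]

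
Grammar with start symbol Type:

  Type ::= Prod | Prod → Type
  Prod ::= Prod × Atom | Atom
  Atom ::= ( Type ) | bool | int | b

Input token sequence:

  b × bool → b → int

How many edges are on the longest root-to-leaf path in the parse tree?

5

[Type [Prod [Prod [Atom b]] × [Atom bool]] → [Type [Prod [Atom b]] → [Type [Prod [Atom int]]]]]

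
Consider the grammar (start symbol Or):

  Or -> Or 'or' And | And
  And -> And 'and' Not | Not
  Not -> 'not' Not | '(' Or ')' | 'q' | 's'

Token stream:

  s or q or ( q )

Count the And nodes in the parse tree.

4

[Or [Or [Or [And [Not s]]] or [And [Not q]]] or [And [Not ( [Or [And [Not q]]] )]]]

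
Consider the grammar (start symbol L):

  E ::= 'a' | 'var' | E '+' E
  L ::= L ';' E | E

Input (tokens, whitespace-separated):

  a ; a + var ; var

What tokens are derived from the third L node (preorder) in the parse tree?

[L [L [L [E a]] ; [E [E a] + [E var]]] ; [E var]]

a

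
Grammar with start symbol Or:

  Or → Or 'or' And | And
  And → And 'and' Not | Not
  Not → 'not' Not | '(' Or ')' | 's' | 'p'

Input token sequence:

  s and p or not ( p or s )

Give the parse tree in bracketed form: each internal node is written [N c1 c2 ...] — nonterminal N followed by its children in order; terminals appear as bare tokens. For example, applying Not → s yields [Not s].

[Or [Or [And [And [Not s]] and [Not p]]] or [And [Not not [Not ( [Or [Or [And [Not p]]] or [And [Not s]]] )]]]]

Or
Or or And
And or And
And and Not or And
Not and Not or And
s and Not or And
s and p or And
s and p or Not
s and p or not Not
s and p or not ( Or )
s and p or not ( Or or And )
s and p or not ( And or And )
s and p or not ( Not or And )
s and p or not ( p or And )
s and p or not ( p or Not )
s and p or not ( p or s )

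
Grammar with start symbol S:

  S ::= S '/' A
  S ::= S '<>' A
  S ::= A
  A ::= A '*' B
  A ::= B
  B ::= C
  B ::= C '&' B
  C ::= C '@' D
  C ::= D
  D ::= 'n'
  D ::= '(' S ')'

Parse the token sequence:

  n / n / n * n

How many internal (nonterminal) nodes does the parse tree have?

[S [S [S [A [B [C [D n]]]]] / [A [B [C [D n]]]]] / [A [A [B [C [D n]]]] * [B [C [D n]]]]]

19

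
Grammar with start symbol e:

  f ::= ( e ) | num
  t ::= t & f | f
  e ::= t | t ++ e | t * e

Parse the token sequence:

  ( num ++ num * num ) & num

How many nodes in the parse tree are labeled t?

[e [t [t [f ( [e [t [f num]] ++ [e [t [f num]] * [e [t [f num]]]]] )]] & [f num]]]

5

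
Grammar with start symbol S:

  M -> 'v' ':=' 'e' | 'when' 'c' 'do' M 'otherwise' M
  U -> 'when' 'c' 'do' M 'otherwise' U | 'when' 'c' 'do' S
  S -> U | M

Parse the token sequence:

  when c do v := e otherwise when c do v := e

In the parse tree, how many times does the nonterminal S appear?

[S [U when c do [M v := e] otherwise [U when c do [S [M v := e]]]]]

2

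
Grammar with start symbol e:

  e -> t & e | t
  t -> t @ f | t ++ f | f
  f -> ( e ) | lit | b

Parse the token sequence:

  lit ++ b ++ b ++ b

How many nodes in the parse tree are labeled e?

1

[e [t [t [t [t [f lit]] ++ [f b]] ++ [f b]] ++ [f b]]]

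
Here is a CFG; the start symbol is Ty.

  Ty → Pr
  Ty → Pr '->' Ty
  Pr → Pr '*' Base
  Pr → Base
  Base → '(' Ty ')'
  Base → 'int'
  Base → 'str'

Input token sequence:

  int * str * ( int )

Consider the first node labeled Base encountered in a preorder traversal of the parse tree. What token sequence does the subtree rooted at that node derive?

[Ty [Pr [Pr [Pr [Base int]] * [Base str]] * [Base ( [Ty [Pr [Base int]]] )]]]

int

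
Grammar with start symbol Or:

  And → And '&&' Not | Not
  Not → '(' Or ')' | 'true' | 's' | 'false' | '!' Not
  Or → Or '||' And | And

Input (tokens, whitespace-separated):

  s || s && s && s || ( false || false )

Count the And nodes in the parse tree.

7

[Or [Or [Or [And [Not s]]] || [And [And [And [Not s]] && [Not s]] && [Not s]]] || [And [Not ( [Or [Or [And [Not false]]] || [And [Not false]]] )]]]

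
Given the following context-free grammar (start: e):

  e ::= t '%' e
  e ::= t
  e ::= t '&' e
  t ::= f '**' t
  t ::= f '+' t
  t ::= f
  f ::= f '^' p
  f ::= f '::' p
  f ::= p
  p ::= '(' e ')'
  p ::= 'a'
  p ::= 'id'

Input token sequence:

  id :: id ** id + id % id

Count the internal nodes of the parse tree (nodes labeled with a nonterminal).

16

[e [t [f [f [p id]] :: [p id]] ** [t [f [p id]] + [t [f [p id]]]]] % [e [t [f [p id]]]]]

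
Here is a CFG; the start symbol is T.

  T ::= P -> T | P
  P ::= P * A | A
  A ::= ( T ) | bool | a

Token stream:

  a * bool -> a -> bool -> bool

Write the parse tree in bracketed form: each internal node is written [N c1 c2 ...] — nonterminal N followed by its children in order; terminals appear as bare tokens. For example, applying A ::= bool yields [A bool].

[T [P [P [A a]] * [A bool]] -> [T [P [A a]] -> [T [P [A bool]] -> [T [P [A bool]]]]]]

T
P -> T
P * A -> T
A * A -> T
a * A -> T
a * bool -> T
a * bool -> P -> T
a * bool -> A -> T
a * bool -> a -> T
a * bool -> a -> P -> T
a * bool -> a -> A -> T
a * bool -> a -> bool -> T
a * bool -> a -> bool -> P
a * bool -> a -> bool -> A
a * bool -> a -> bool -> bool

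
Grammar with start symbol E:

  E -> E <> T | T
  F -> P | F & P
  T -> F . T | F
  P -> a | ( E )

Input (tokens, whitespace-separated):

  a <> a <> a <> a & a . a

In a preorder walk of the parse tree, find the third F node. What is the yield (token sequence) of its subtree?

[E [E [E [E [T [F [P a]]]] <> [T [F [P a]]]] <> [T [F [P a]]]] <> [T [F [F [P a]] & [P a]] . [T [F [P a]]]]]

a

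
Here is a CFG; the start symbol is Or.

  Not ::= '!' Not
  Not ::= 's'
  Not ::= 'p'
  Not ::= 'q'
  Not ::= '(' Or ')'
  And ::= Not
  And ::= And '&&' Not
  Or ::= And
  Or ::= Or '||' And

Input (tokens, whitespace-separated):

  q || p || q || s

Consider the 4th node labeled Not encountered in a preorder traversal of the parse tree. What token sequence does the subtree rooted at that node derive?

[Or [Or [Or [Or [And [Not q]]] || [And [Not p]]] || [And [Not q]]] || [And [Not s]]]

s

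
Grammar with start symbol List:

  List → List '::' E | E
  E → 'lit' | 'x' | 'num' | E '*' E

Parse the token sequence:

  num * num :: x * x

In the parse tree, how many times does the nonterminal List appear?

[List [List [E [E num] * [E num]]] :: [E [E x] * [E x]]]

2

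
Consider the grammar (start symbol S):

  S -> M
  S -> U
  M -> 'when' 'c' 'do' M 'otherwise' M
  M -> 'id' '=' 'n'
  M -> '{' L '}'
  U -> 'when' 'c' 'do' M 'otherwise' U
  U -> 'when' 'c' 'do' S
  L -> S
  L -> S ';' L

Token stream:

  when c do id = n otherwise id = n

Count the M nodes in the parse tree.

[S [M when c do [M id = n] otherwise [M id = n]]]

3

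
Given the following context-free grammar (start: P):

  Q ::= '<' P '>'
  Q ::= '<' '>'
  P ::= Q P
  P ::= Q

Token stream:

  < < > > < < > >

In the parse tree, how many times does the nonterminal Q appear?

4

[P [Q < [P [Q < >]] >] [P [Q < [P [Q < >]] >]]]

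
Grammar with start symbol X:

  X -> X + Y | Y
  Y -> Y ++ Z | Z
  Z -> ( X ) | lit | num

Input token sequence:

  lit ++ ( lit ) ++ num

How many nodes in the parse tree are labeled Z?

4

[X [Y [Y [Y [Z lit]] ++ [Z ( [X [Y [Z lit]]] )]] ++ [Z num]]]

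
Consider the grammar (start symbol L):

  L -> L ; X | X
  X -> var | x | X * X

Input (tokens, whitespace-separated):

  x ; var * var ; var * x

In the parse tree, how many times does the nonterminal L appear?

3

[L [L [L [X x]] ; [X [X var] * [X var]]] ; [X [X var] * [X x]]]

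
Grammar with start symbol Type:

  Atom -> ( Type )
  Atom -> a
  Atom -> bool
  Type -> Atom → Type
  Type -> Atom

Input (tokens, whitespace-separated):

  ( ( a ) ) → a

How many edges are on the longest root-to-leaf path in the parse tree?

6

[Type [Atom ( [Type [Atom ( [Type [Atom a]] )]] )] → [Type [Atom a]]]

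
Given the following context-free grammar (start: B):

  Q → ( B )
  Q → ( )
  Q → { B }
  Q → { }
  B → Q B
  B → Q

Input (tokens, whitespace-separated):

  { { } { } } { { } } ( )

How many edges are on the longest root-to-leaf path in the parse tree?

5

[B [Q { [B [Q { }] [B [Q { }]]] }] [B [Q { [B [Q { }]] }] [B [Q ( )]]]]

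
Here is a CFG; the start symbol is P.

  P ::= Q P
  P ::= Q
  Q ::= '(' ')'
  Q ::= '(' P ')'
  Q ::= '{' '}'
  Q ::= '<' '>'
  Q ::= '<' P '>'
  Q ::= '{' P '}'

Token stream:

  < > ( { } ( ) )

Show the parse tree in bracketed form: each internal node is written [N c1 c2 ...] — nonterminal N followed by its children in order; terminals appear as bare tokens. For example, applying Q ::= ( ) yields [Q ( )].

[P [Q < >] [P [Q ( [P [Q { }] [P [Q ( )]]] )]]]

P
Q P
< > P
< > Q
< > ( P )
< > ( Q P )
< > ( { } P )
< > ( { } Q )
< > ( { } ( ) )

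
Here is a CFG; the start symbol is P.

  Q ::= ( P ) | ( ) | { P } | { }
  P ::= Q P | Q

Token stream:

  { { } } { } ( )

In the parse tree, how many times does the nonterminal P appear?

4

[P [Q { [P [Q { }]] }] [P [Q { }] [P [Q ( )]]]]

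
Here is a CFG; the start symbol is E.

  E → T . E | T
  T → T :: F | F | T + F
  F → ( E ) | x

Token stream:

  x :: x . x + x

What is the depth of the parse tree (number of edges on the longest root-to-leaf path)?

[E [T [T [F x]] :: [F x]] . [E [T [T [F x]] + [F x]]]]

5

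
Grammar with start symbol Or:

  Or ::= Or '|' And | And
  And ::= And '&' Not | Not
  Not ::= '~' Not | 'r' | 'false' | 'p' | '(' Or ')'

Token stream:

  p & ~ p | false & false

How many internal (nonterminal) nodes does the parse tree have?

[Or [Or [And [And [Not p]] & [Not ~ [Not p]]]] | [And [And [Not false]] & [Not false]]]

11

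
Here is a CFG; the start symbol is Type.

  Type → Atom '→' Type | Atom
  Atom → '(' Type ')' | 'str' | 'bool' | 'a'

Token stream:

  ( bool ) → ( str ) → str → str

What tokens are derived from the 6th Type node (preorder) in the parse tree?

str

[Type [Atom ( [Type [Atom bool]] )] → [Type [Atom ( [Type [Atom str]] )] → [Type [Atom str] → [Type [Atom str]]]]]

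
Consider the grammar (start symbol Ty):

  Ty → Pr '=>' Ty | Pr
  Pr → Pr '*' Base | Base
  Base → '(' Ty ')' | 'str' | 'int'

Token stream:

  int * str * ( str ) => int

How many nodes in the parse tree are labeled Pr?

5

[Ty [Pr [Pr [Pr [Base int]] * [Base str]] * [Base ( [Ty [Pr [Base str]]] )]] => [Ty [Pr [Base int]]]]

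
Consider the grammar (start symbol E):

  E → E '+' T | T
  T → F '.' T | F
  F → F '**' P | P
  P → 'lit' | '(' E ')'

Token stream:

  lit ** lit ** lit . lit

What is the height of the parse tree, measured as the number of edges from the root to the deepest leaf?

[E [T [F [F [F [P lit]] ** [P lit]] ** [P lit]] . [T [F [P lit]]]]]

6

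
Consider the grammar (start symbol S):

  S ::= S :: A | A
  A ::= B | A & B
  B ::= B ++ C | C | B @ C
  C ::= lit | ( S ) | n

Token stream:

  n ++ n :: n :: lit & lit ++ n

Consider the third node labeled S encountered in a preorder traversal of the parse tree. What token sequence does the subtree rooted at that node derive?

n ++ n

[S [S [S [A [B [B [C n]] ++ [C n]]]] :: [A [B [C n]]]] :: [A [A [B [C lit]]] & [B [B [C lit]] ++ [C n]]]]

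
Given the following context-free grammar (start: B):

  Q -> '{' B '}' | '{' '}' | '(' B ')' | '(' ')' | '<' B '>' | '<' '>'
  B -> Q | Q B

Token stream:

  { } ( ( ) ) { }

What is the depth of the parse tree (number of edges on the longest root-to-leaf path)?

[B [Q { }] [B [Q ( [B [Q ( )]] )] [B [Q { }]]]]

5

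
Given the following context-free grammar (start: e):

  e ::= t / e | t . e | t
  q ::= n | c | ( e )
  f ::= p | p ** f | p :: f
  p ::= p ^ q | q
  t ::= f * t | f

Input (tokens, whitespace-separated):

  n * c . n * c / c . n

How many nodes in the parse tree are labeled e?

[e [t [f [p [q n]]] * [t [f [p [q c]]]]] . [e [t [f [p [q n]]] * [t [f [p [q c]]]]] / [e [t [f [p [q c]]]] . [e [t [f [p [q n]]]]]]]]

4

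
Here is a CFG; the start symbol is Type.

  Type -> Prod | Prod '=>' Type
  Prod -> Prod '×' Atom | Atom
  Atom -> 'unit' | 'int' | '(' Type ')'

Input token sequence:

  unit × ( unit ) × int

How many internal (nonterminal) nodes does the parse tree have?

10

[Type [Prod [Prod [Prod [Atom unit]] × [Atom ( [Type [Prod [Atom unit]]] )]] × [Atom int]]]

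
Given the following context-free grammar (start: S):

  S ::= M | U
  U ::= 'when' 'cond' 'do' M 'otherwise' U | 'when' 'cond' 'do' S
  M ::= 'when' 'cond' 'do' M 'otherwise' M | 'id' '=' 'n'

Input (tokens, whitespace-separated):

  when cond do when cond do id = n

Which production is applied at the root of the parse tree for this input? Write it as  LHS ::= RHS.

[S [U when cond do [S [U when cond do [S [M id = n]]]]]]

S ::= U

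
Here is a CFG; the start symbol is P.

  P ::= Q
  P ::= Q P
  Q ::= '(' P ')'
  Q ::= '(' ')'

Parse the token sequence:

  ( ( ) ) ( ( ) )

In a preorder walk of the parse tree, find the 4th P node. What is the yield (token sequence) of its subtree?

[P [Q ( [P [Q ( )]] )] [P [Q ( [P [Q ( )]] )]]]

( )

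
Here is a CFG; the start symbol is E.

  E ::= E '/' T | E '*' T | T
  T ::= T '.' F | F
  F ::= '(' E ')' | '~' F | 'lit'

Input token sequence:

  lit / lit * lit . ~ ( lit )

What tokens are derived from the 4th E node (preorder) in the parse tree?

lit

[E [E [E [T [F lit]]] / [T [F lit]]] * [T [T [F lit]] . [F ~ [F ( [E [T [F lit]]] )]]]]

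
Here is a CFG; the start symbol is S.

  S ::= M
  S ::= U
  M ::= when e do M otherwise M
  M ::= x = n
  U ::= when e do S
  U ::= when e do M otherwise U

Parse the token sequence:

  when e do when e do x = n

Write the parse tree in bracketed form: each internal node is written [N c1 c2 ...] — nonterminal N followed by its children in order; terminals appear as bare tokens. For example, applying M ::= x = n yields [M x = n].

[S [U when e do [S [U when e do [S [M x = n]]]]]]

S
U
when e do S
when e do U
when e do when e do S
when e do when e do M
when e do when e do x = n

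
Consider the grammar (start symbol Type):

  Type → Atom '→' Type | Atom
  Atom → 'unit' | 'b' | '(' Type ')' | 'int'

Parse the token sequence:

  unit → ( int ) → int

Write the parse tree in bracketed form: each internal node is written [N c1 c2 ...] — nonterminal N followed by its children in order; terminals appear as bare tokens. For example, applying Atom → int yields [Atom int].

[Type [Atom unit] → [Type [Atom ( [Type [Atom int]] )] → [Type [Atom int]]]]

Type
Atom → Type
unit → Type
unit → Atom → Type
unit → ( Type ) → Type
unit → ( Atom ) → Type
unit → ( int ) → Type
unit → ( int ) → Atom
unit → ( int ) → int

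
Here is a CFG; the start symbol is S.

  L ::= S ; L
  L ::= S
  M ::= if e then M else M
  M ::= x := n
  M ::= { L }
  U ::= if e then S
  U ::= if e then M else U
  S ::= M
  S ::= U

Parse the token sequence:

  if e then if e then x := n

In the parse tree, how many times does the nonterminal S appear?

3

[S [U if e then [S [U if e then [S [M x := n]]]]]]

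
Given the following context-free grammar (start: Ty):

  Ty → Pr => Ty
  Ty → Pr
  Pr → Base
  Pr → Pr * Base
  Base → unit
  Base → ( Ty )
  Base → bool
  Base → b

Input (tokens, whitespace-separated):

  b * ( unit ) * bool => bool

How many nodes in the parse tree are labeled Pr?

[Ty [Pr [Pr [Pr [Base b]] * [Base ( [Ty [Pr [Base unit]]] )]] * [Base bool]] => [Ty [Pr [Base bool]]]]

5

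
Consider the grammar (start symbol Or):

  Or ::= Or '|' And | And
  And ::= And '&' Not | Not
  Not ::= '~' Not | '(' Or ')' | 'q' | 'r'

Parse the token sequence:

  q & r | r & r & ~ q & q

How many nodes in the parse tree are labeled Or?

2

[Or [Or [And [And [Not q]] & [Not r]]] | [And [And [And [And [Not r]] & [Not r]] & [Not ~ [Not q]]] & [Not q]]]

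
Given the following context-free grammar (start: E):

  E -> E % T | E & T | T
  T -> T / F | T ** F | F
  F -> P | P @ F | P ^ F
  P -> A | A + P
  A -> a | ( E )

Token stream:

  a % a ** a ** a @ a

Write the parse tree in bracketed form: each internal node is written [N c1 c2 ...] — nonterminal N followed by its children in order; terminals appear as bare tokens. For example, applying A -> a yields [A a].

E
E % T
T % T
F % T
P % T
A % T
a % T
a % T ** F
a % T ** F ** F
a % F ** F ** F
a % P ** F ** F
a % A ** F ** F
a % a ** F ** F
a % a ** P ** F
a % a ** A ** F
a % a ** a ** F
a % a ** a ** P @ F
a % a ** a ** A @ F
a % a ** a ** a @ F
a % a ** a ** a @ P
a % a ** a ** a @ A
a % a ** a ** a @ a

[E [E [T [F [P [A a]]]]] % [T [T [T [F [P [A a]]]] ** [F [P [A a]]]] ** [F [P [A a]] @ [F [P [A a]]]]]]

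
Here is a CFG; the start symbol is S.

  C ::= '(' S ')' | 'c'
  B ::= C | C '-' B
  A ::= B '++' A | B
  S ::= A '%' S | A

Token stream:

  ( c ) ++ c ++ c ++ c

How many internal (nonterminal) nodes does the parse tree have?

[S [A [B [C ( [S [A [B [C c]]]] )]] ++ [A [B [C c]] ++ [A [B [C c]] ++ [A [B [C c]]]]]]]

17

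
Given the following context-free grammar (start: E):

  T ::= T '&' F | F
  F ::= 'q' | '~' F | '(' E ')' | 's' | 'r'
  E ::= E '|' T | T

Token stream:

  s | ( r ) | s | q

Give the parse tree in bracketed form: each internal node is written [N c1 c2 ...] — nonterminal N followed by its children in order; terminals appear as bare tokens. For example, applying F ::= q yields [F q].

[E [E [E [E [T [F s]]] | [T [F ( [E [T [F r]]] )]]] | [T [F s]]] | [T [F q]]]

E
E | T
E | T | T
E | T | T | T
T | T | T | T
F | T | T | T
s | T | T | T
s | F | T | T
s | ( E ) | T | T
s | ( T ) | T | T
s | ( F ) | T | T
s | ( r ) | T | T
s | ( r ) | F | T
s | ( r ) | s | T
s | ( r ) | s | F
s | ( r ) | s | q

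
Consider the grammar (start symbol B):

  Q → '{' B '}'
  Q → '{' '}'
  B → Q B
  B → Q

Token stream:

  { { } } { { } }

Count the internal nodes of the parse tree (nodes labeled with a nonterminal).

[B [Q { [B [Q { }]] }] [B [Q { [B [Q { }]] }]]]

8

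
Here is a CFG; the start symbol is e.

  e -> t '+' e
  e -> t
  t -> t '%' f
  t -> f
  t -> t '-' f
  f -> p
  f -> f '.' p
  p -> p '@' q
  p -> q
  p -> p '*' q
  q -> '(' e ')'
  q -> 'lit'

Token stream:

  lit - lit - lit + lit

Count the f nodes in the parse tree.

4

[e [t [t [t [f [p [q lit]]]] - [f [p [q lit]]]] - [f [p [q lit]]]] + [e [t [f [p [q lit]]]]]]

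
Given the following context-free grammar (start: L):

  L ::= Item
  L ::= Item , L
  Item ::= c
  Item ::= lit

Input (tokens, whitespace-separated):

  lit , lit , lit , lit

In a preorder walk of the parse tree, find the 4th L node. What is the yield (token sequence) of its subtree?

lit

[L [Item lit] , [L [Item lit] , [L [Item lit] , [L [Item lit]]]]]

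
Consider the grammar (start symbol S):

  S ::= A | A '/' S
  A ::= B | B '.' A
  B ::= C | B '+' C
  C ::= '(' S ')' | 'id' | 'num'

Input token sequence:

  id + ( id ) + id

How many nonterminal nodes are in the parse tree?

12

[S [A [B [B [B [C id]] + [C ( [S [A [B [C id]]]] )]] + [C id]]]]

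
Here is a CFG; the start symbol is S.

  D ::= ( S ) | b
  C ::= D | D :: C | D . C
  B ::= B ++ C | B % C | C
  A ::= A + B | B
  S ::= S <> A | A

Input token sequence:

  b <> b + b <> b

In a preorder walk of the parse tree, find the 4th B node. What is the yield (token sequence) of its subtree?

b

[S [S [S [A [B [C [D b]]]]] <> [A [A [B [C [D b]]]] + [B [C [D b]]]]] <> [A [B [C [D b]]]]]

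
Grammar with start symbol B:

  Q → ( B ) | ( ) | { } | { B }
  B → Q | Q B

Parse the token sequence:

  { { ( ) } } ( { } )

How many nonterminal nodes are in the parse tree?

10

[B [Q { [B [Q { [B [Q ( )]] }]] }] [B [Q ( [B [Q { }]] )]]]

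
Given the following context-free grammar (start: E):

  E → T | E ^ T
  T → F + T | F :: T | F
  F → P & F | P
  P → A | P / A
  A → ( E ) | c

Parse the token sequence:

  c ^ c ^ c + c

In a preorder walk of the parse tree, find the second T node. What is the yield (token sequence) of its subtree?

c

[E [E [E [T [F [P [A c]]]]] ^ [T [F [P [A c]]]]] ^ [T [F [P [A c]]] + [T [F [P [A c]]]]]]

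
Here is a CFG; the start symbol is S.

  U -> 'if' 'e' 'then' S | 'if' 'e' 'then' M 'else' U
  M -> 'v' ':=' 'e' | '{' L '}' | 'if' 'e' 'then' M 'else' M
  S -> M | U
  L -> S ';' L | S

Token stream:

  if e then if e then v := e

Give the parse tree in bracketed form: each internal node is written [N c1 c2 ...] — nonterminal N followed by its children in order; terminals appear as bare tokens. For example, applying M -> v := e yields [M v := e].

[S [U if e then [S [U if e then [S [M v := e]]]]]]

S
U
if e then S
if e then U
if e then if e then S
if e then if e then M
if e then if e then v := e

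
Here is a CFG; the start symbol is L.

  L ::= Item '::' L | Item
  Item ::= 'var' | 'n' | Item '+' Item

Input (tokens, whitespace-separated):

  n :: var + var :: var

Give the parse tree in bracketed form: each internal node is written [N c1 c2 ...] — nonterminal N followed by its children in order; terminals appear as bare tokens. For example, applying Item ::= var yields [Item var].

[L [Item n] :: [L [Item [Item var] + [Item var]] :: [L [Item var]]]]

L
Item :: L
n :: L
n :: Item :: L
n :: Item + Item :: L
n :: var + Item :: L
n :: var + var :: L
n :: var + var :: Item
n :: var + var :: var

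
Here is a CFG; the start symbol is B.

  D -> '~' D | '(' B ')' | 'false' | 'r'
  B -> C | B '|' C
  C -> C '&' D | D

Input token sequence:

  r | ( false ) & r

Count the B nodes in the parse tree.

[B [B [C [D r]]] | [C [C [D ( [B [C [D false]]] )]] & [D r]]]

3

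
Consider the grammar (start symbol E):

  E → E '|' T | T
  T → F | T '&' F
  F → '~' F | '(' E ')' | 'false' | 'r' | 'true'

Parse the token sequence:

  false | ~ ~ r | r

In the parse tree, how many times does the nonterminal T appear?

3

[E [E [E [T [F false]]] | [T [F ~ [F ~ [F r]]]]] | [T [F r]]]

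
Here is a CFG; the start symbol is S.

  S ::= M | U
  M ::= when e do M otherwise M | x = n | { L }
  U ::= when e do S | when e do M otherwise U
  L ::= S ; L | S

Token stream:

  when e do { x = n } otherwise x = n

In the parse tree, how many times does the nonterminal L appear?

[S [M when e do [M { [L [S [M x = n]]] }] otherwise [M x = n]]]

1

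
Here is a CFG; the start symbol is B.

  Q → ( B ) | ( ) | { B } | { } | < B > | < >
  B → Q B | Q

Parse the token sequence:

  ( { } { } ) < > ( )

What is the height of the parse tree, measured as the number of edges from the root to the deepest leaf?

[B [Q ( [B [Q { }] [B [Q { }]]] )] [B [Q < >] [B [Q ( )]]]]

5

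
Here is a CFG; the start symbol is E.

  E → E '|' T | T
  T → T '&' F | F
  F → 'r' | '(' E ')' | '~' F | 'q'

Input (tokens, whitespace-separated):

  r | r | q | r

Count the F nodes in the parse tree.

4

[E [E [E [E [T [F r]]] | [T [F r]]] | [T [F q]]] | [T [F r]]]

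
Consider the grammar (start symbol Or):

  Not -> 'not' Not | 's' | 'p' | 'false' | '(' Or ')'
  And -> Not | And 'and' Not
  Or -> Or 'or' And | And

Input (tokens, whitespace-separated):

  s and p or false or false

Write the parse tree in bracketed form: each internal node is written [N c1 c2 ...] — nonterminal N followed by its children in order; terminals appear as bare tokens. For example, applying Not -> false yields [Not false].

[Or [Or [Or [And [And [Not s]] and [Not p]]] or [And [Not false]]] or [And [Not false]]]

Or
Or or And
Or or And or And
And or And or And
And and Not or And or And
Not and Not or And or And
s and Not or And or And
s and p or And or And
s and p or Not or And
s and p or false or And
s and p or false or Not
s and p or false or false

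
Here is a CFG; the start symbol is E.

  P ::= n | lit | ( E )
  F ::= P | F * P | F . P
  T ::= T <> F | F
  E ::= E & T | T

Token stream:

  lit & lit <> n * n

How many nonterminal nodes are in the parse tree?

[E [E [T [F [P lit]]]] & [T [T [F [P lit]]] <> [F [F [P n]] * [P n]]]]

13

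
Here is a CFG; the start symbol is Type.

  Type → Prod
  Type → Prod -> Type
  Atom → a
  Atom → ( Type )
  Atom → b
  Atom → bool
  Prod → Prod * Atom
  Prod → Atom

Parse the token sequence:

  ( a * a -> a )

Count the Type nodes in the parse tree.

[Type [Prod [Atom ( [Type [Prod [Prod [Atom a]] * [Atom a]] -> [Type [Prod [Atom a]]]] )]]]

3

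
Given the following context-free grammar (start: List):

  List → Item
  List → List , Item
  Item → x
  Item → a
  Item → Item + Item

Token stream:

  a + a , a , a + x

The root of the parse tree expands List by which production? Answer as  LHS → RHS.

[List [List [List [Item [Item a] + [Item a]]] , [Item a]] , [Item [Item a] + [Item x]]]

List → List , Item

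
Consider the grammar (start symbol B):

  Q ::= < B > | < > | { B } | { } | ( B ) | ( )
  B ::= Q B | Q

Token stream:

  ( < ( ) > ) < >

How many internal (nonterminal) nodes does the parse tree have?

[B [Q ( [B [Q < [B [Q ( )]] >]] )] [B [Q < >]]]

8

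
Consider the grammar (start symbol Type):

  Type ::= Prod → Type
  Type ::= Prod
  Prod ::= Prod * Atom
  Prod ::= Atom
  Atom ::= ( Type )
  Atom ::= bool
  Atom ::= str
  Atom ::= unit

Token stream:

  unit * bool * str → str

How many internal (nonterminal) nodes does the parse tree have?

10

[Type [Prod [Prod [Prod [Atom unit]] * [Atom bool]] * [Atom str]] → [Type [Prod [Atom str]]]]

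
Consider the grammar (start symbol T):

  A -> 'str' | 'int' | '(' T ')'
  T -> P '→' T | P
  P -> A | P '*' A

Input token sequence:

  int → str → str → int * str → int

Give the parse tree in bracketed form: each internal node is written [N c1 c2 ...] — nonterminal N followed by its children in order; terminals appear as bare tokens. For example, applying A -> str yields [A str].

T
P → T
A → T
int → T
int → P → T
int → A → T
int → str → T
int → str → P → T
int → str → A → T
int → str → str → T
int → str → str → P → T
int → str → str → P * A → T
int → str → str → A * A → T
int → str → str → int * A → T
int → str → str → int * str → T
int → str → str → int * str → P
int → str → str → int * str → A
int → str → str → int * str → int

[T [P [A int]] → [T [P [A str]] → [T [P [A str]] → [T [P [P [A int]] * [A str]] → [T [P [A int]]]]]]]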